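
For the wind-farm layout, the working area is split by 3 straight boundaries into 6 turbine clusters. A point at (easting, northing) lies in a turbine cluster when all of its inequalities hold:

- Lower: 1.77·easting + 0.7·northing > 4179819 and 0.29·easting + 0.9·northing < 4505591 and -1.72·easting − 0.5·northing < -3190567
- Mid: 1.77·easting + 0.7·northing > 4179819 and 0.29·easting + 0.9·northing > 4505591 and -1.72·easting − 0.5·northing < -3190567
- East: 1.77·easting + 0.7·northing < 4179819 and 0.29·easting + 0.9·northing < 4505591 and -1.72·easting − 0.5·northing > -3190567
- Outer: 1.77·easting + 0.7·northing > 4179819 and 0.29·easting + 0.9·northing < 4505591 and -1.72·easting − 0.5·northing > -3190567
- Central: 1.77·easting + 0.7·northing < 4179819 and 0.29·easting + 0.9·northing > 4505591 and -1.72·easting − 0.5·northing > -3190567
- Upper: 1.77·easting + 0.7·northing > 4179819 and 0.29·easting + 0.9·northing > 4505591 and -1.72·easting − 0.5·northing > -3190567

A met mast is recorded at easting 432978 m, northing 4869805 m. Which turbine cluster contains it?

Central

1.77·432978 + 0.7·4869805 = 4175234.560, which is < 4179819
0.29·432978 + 0.9·4869805 = 4508388.120, which is > 4505591
-1.72·432978 − 0.5·4869805 = -3179624.660, which is > -3190567
This sign pattern matches Central.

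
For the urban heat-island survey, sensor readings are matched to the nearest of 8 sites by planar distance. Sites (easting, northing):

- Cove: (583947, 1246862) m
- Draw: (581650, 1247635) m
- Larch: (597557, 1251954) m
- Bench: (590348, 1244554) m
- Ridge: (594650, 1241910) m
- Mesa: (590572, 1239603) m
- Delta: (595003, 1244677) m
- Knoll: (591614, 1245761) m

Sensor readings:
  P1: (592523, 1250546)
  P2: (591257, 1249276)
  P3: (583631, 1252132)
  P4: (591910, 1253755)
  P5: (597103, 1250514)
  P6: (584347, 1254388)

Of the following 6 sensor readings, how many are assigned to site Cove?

P1 → Knoll
P2 → Knoll
P3 → Draw
P4 → Larch
P5 → Larch
P6 → Draw
0 of the 6 go to Cove.

0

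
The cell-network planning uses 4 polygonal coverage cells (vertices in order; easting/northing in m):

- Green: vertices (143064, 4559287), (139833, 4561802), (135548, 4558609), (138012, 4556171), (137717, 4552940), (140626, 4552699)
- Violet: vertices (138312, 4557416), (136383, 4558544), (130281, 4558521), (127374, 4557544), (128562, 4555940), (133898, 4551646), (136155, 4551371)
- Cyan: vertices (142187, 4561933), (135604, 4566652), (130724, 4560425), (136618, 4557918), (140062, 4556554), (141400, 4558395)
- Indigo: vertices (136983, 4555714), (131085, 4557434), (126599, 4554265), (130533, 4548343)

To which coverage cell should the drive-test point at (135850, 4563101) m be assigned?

Cast a ray rightward from (135850, 4563101). For each polygon, the edges (by vertex number in listed order) whose endpoints lie on opposite sides of northing = 4563101, where each meets that height, and whether that is right or left of the point:
Green: no edge straddles that height → 0 crossings.
Violet: no edge straddles that height → 0 crossings.
Cyan: 1–2 at easting≈140557.6 (right), 2–3 at easting≈132821.1 (left) → 1 crossing.
Indigo: no edge straddles that height → 0 crossings.
Only Cyan has an odd count, so the point is inside Cyan.

Cyan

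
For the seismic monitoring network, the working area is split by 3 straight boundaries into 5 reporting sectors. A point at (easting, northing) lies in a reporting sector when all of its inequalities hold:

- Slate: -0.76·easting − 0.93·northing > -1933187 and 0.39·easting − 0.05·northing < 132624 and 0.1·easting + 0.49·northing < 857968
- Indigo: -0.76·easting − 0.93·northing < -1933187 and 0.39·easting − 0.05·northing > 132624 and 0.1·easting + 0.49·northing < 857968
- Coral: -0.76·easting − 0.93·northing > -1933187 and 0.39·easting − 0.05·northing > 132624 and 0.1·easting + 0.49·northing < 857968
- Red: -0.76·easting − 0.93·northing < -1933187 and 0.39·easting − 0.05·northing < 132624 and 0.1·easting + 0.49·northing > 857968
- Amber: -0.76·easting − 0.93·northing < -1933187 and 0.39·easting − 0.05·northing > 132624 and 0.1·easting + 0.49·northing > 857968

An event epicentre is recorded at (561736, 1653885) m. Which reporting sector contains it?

Amber

-0.76·561736 − 0.93·1653885 = -1965032.410, which is < -1933187
0.39·561736 − 0.05·1653885 = 136382.790, which is > 132624
0.1·561736 + 0.49·1653885 = 866577.250, which is > 857968
This sign pattern matches Amber.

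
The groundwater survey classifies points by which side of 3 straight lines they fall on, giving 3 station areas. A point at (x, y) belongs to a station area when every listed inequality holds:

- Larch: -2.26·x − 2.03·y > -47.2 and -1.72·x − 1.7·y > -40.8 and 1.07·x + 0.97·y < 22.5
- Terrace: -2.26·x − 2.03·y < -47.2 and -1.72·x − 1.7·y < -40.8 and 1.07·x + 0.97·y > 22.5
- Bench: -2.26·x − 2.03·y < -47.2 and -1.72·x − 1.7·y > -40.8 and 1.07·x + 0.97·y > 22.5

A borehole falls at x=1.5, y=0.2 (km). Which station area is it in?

-2.26·1.5 − 2.03·0.2 = -3.796, which is > -47.2
-1.72·1.5 − 1.7·0.2 = -2.920, which is > -40.8
1.07·1.5 + 0.97·0.2 = 1.799, which is < 22.5
This sign pattern matches Larch.

Larch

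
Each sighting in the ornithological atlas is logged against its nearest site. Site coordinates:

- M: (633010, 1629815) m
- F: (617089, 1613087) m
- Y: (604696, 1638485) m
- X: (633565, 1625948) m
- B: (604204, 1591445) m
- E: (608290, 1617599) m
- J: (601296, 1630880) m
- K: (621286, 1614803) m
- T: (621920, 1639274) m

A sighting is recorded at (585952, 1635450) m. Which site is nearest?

J

Squared distances to each site:
M: 2246208589.000; F: 1469616538.000; Y: 360548761.000; X: 2357285773.000; B: 2269575529.000; E: 817644445.000; J: 256323236.000; K: 1674790165.000; T: 1308320000.000.
Minimum at J.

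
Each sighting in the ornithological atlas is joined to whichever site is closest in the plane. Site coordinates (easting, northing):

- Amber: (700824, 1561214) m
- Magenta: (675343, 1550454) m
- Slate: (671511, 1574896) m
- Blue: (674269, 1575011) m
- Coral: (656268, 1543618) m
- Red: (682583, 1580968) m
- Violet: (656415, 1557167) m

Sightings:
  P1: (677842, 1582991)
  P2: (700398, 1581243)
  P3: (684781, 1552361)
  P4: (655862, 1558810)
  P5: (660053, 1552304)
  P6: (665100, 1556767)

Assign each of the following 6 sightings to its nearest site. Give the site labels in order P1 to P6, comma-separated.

P1 → Red (d²=26569610.00)
P2 → Red (d²=317449850.00)
P3 → Magenta (d²=92712493.00)
P4 → Violet (d²=3005258.00)
P5 → Violet (d²=36883813.00)
P6 → Violet (d²=75589225.00)

Red, Red, Magenta, Violet, Violet, Violet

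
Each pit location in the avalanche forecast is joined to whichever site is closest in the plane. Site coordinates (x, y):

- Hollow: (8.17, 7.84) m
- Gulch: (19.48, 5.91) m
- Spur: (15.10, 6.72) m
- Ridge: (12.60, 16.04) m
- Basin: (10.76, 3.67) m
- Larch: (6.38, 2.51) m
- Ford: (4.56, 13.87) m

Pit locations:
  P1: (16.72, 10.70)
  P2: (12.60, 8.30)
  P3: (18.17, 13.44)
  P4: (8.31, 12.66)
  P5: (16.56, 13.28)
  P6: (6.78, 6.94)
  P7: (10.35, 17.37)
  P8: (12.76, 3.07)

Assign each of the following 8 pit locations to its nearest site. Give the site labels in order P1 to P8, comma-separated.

Spur, Spur, Ridge, Ford, Ridge, Hollow, Ridge, Basin

P1 → Spur (d²=18.46)
P2 → Spur (d²=8.75)
P3 → Ridge (d²=37.78)
P4 → Ford (d²=15.53)
P5 → Ridge (d²=23.30)
P6 → Hollow (d²=2.74)
P7 → Ridge (d²=6.83)
P8 → Basin (d²=4.36)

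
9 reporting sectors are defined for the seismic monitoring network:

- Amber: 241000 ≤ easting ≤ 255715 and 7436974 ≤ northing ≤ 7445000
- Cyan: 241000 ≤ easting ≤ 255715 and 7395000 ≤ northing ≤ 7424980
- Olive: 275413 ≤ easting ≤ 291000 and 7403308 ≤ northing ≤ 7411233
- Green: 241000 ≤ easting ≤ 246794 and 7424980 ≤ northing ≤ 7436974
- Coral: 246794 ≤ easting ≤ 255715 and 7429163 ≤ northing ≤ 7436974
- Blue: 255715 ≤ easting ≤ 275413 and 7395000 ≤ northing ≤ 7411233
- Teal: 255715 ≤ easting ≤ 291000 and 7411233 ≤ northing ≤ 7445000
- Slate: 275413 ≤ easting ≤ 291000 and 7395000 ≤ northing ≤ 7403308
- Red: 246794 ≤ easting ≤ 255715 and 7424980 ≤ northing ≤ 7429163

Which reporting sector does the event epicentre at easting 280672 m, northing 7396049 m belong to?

Slate

The point has easting = 280672 and northing = 7396049.
Only Slate satisfies 275413 ≤ easting ≤ 291000 and 7395000 ≤ northing ≤ 7403308.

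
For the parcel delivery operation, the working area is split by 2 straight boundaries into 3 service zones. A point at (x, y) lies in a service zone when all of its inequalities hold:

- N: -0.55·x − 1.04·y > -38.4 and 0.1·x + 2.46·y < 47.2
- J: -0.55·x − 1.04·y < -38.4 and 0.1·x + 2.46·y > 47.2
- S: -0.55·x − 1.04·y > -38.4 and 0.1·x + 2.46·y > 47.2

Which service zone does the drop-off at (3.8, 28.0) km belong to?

S

-0.55·3.8 − 1.04·28.0 = -31.210, which is > -38.4
0.1·3.8 + 2.46·28.0 = 69.260, which is > 47.2
This sign pattern matches S.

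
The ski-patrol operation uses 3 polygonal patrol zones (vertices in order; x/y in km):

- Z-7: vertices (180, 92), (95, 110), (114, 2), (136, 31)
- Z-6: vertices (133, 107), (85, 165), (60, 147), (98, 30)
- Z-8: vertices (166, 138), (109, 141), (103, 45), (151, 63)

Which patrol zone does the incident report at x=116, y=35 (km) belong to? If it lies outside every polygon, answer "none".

Cast a ray rightward from (116, 35). For each polygon, the edges (by vertex number in listed order) whose endpoints lie on opposite sides of y = 35, where each meets that height, and whether that is right or left of the point:
Z-7: 2–3 at x≈108.2 (left), 4–1 at x≈138.9 (right) → 1 crossing.
Z-6: 3–4 at x≈96.4 (left), 4–1 at x≈100.3 (left) → 0 crossings.
Z-8: no edge straddles that height → 0 crossings.
Only Z-7 has an odd count, so the point is inside Z-7.

Z-7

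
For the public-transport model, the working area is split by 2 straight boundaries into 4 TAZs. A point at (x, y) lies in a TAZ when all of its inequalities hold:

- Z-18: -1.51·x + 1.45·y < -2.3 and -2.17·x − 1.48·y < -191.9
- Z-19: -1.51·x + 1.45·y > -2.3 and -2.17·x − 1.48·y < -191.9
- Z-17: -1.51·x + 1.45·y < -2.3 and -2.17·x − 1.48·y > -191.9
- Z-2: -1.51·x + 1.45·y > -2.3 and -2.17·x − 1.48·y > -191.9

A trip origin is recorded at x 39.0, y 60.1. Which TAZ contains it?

-1.51·39.0 + 1.45·60.1 = 28.255, which is > -2.3
-2.17·39.0 − 1.48·60.1 = -173.578, which is > -191.9
This sign pattern matches Z-2.

Z-2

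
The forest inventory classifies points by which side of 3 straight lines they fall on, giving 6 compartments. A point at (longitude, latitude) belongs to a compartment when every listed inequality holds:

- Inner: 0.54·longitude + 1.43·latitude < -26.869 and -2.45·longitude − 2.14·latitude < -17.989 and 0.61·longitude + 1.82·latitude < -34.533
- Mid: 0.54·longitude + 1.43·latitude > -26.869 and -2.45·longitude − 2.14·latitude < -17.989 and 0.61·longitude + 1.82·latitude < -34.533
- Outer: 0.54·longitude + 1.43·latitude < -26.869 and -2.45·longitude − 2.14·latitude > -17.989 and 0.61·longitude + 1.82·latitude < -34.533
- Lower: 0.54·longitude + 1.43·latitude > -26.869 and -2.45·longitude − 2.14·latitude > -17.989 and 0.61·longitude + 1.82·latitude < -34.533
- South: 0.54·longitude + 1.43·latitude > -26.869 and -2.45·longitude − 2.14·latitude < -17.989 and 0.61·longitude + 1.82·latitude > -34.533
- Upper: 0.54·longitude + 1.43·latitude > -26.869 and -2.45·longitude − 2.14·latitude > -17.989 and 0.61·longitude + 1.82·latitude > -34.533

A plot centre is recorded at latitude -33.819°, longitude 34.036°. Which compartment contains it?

Outer

0.54·34.036 + 1.43·-33.819 = -29.982, which is < -26.869
-2.45·34.036 − 2.14·-33.819 = -11.016, which is > -17.989
0.61·34.036 + 1.82·-33.819 = -40.789, which is < -34.533
This sign pattern matches Outer.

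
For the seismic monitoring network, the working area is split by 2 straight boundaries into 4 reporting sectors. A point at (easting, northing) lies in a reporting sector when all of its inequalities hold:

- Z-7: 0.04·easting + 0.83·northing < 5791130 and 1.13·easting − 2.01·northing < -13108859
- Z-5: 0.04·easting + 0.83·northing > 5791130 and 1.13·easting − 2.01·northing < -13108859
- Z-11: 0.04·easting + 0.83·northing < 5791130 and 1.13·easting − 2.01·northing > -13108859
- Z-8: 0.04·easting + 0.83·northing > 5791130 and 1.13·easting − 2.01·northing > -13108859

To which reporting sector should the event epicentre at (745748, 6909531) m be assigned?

Z-11

0.04·745748 + 0.83·6909531 = 5764740.650, which is < 5791130
1.13·745748 − 2.01·6909531 = -13045462.070, which is > -13108859
This sign pattern matches Z-11.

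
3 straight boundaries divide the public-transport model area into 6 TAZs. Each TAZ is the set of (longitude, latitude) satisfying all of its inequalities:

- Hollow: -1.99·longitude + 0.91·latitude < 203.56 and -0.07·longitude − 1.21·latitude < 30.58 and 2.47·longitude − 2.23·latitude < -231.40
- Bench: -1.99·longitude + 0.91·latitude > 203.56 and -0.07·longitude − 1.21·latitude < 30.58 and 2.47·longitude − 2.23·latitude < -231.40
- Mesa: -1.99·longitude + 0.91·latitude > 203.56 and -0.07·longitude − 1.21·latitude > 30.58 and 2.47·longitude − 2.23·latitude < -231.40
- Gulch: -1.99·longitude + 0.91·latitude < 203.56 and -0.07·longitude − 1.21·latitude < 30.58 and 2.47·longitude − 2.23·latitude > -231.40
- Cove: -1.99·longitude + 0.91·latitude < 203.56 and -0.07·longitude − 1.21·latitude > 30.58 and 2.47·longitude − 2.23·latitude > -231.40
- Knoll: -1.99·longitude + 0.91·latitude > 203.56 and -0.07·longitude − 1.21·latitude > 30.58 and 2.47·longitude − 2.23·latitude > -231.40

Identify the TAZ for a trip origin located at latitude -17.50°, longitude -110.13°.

Hollow

-1.99·-110.13 + 0.91·-17.50 = 203.234, which is < 203.56
-0.07·-110.13 − 1.21·-17.50 = 28.884, which is < 30.58
2.47·-110.13 − 2.23·-17.50 = -232.996, which is < -231.40
This sign pattern matches Hollow.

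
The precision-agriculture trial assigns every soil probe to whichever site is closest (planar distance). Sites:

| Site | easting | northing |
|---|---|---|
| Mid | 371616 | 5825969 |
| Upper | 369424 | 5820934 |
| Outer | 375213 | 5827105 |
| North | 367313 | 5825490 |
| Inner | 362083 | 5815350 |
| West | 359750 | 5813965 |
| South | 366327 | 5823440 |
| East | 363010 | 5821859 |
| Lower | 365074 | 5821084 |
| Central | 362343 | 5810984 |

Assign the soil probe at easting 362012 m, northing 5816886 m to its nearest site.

Inner

Squared distances to each site:
Mid: 174737705.000; Upper: 71324048.000; Outer: 278694362.000; North: 102129417.000; Inner: 2364337.000; West: 13648885.000; South: 61574141.000; East: 25726733.000; Lower: 26999048.000; Central: 34943165.000.
Minimum at Inner.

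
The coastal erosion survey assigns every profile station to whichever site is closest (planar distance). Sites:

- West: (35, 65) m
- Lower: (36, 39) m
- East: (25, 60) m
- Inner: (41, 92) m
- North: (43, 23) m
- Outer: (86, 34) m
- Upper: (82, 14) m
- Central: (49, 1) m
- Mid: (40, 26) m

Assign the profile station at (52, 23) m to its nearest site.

Squared distances to each site:
West: 2053.000; Lower: 512.000; East: 2098.000; Inner: 4882.000; North: 81.000; Outer: 1277.000; Upper: 981.000; Central: 493.000; Mid: 153.000.
Minimum at North.

North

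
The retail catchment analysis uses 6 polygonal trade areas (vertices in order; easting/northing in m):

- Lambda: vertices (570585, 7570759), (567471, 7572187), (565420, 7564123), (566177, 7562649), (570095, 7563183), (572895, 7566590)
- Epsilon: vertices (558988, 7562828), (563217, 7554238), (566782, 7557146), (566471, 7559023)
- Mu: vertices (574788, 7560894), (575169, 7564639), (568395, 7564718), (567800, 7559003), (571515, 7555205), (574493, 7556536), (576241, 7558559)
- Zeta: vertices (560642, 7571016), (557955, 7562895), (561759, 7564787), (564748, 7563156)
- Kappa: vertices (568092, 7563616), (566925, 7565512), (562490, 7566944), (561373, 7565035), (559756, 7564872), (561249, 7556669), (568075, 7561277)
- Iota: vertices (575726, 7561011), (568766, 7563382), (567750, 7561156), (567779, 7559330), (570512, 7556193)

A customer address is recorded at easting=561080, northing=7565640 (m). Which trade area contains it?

Cast a ray rightward from (561080, 7565640). For each polygon, the edges (by vertex number in listed order) whose endpoints lie on opposite sides of northing = 7565640, where each meets that height, and whether that is right or left of the point:
Lambda: 2–3 at easting≈565805.8 (right), 5–6 at easting≈572114.3 (right) → 2 crossings.
Epsilon: no edge straddles that height → 0 crossings.
Mu: no edge straddles that height → 0 crossings.
Zeta: 1–2 at easting≈558863.2 (left), 4–1 at easting≈563450.4 (right) → 1 crossing.
Kappa: 2–3 at easting≈566528.6 (right), 3–4 at easting≈561727.0 (right) → 2 crossings.
Iota: no edge straddles that height → 0 crossings.
Only Zeta has an odd count, so the point is inside Zeta.

Zeta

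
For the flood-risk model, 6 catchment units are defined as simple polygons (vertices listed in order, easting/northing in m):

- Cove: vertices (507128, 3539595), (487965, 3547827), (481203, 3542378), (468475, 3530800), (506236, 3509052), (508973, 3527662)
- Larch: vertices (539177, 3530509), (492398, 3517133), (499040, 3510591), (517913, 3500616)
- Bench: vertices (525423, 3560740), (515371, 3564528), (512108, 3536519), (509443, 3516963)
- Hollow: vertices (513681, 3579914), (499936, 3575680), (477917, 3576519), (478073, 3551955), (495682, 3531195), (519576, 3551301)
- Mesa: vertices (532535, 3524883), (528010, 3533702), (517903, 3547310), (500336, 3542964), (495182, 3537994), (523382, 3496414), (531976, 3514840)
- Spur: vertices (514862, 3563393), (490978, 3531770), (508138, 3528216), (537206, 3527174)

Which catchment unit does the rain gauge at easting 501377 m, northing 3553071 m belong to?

Cast a ray rightward from (501377, 3553071). For each polygon, the edges (by vertex number in listed order) whose endpoints lie on opposite sides of northing = 3553071, where each meets that height, and whether that is right or left of the point:
Cove: no edge straddles that height → 0 crossings.
Larch: no edge straddles that height → 0 crossings.
Bench: 2–3 at easting≈514036.3 (right), 4–1 at easting≈522623.6 (right) → 2 crossings.
Hollow: 3–4 at easting≈478065.9 (left), 6–1 at easting≈519211.3 (right) → 1 crossing.
Mesa: no edge straddles that height → 0 crossings.
Spur: 1–2 at easting≈507066.1 (right), 4–1 at easting≈521229.8 (right) → 2 crossings.
Only Hollow has an odd count, so the point is inside Hollow.

Hollow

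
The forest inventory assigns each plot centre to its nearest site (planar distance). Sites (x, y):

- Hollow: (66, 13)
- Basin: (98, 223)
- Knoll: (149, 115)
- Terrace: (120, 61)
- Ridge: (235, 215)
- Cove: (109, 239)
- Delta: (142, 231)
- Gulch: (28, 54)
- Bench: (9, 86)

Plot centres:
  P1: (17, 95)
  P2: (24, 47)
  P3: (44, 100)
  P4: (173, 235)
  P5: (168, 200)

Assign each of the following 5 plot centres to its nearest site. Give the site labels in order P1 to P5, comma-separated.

Bench, Gulch, Bench, Delta, Delta

P1 → Bench (d²=145.00)
P2 → Gulch (d²=65.00)
P3 → Bench (d²=1421.00)
P4 → Delta (d²=977.00)
P5 → Delta (d²=1637.00)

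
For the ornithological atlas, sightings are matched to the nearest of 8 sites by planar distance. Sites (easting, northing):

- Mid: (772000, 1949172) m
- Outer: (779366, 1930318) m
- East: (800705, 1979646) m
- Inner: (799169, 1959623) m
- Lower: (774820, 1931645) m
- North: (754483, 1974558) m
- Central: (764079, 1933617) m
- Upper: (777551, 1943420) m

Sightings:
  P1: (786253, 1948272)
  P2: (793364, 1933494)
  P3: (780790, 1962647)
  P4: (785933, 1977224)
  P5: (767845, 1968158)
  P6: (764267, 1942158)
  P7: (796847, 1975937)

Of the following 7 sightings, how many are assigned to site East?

2

P1 → Upper
P2 → Outer
P3 → Mid
P4 → East
P5 → North
P6 → Central
P7 → East
2 of the 7 go to East.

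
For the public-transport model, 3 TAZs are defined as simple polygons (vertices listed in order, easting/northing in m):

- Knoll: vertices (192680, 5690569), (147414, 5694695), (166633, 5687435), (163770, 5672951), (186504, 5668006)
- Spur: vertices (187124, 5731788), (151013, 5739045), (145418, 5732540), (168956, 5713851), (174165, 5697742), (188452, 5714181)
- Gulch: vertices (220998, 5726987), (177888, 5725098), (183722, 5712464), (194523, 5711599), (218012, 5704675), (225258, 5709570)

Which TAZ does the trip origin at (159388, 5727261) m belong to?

Spur

Cast a ray rightward from (159388, 5727261). For each polygon, the edges (by vertex number in listed order) whose endpoints lie on opposite sides of northing = 5727261, where each meets that height, and whether that is right or left of the point:
Knoll: no edge straddles that height → 0 crossings.
Spur: 3–4 at easting≈152066.7 (left), 6–1 at easting≈187465.4 (right) → 1 crossing.
Gulch: no edge straddles that height → 0 crossings.
Only Spur has an odd count, so the point is inside Spur.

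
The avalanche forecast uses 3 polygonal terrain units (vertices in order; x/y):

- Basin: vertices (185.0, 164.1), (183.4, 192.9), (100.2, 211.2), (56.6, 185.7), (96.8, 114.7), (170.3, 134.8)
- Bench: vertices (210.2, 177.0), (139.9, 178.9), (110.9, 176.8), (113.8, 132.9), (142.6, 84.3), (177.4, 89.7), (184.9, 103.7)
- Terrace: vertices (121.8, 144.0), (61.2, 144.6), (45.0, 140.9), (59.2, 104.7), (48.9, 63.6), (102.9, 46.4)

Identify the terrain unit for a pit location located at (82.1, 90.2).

Cast a ray rightward from (82.1, 90.2). For each polygon, the edges (by vertex number in listed order) whose endpoints lie on opposite sides of y = 90.2, where each meets that height, and whether that is right or left of the point:
Basin: no edge straddles that height → 0 crossings.
Bench: 4–5 at x≈139.10 (right), 6–7 at x≈177.67 (right) → 2 crossings.
Terrace: 4–5 at x≈55.57 (left), 6–1 at x≈111.38 (right) → 1 crossing.
Only Terrace has an odd count, so the point is inside Terrace.

Terrace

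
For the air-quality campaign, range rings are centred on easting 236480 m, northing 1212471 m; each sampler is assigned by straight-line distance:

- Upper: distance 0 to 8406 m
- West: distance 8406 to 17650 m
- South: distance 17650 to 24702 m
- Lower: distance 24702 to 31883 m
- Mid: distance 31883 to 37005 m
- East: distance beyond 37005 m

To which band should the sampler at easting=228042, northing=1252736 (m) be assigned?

East

Distance = √((228042−236480)² + (1252736−1212471)²) = √(71199844.000 + 1621270225.000) = 41139.641 m.
37005 ≤ 41139.641 < ∞ → East.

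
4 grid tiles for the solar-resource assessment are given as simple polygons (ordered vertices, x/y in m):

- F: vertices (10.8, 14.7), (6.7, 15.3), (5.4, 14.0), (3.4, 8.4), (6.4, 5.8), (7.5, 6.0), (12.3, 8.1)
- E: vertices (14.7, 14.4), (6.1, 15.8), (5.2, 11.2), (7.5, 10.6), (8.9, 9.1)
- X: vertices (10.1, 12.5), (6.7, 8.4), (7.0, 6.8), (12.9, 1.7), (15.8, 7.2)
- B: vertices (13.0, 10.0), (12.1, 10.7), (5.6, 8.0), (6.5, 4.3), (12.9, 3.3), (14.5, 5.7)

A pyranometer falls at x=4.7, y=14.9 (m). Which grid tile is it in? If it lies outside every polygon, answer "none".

none

Cast a ray rightward from (4.7, 14.9). For each polygon, the edges (by vertex number in listed order) whose endpoints lie on opposite sides of y = 14.9, where each meets that height, and whether that is right or left of the point:
F: 1–2 at x≈9.43 (right), 2–3 at x≈6.30 (right) → 2 crossings.
E: 1–2 at x≈11.63 (right), 2–3 at x≈5.92 (right) → 2 crossings.
X: no edge straddles that height → 0 crossings.
B: no edge straddles that height → 0 crossings.
All counts are even, so the point lies outside every listed polygon.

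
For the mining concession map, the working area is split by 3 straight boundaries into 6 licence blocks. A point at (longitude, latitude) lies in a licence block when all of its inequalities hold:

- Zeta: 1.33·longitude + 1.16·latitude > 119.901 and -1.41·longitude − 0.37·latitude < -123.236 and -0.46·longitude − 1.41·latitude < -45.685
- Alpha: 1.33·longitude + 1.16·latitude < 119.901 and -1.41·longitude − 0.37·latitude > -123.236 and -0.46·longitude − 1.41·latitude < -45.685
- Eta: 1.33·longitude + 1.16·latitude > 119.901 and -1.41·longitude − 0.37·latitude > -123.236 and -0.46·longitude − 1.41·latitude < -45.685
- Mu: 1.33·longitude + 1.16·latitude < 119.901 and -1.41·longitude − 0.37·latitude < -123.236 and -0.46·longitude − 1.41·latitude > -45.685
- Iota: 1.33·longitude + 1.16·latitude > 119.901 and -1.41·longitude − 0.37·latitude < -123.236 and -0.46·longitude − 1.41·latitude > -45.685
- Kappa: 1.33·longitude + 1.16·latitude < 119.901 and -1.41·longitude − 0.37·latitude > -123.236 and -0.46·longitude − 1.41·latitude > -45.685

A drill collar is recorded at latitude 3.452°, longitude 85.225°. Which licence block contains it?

1.33·85.225 + 1.16·3.452 = 117.354, which is < 119.901
-1.41·85.225 − 0.37·3.452 = -121.444, which is > -123.236
-0.46·85.225 − 1.41·3.452 = -44.071, which is > -45.685
This sign pattern matches Kappa.

Kappa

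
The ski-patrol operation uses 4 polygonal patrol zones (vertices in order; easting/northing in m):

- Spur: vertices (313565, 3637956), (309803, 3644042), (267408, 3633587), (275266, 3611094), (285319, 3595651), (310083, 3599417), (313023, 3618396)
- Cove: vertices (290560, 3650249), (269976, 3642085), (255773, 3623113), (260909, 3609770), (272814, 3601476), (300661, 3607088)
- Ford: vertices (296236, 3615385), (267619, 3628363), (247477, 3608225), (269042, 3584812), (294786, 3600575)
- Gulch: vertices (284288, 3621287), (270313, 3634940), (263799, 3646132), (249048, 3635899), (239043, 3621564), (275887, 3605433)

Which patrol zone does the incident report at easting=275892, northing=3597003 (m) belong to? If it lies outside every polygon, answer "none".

Ford

Cast a ray rightward from (275892, 3597003). For each polygon, the edges (by vertex number in listed order) whose endpoints lie on opposite sides of northing = 3597003, where each meets that height, and whether that is right or left of the point:
Spur: 4–5 at easting≈284438.9 (right), 5–6 at easting≈294209.3 (right) → 2 crossings.
Cove: no edge straddles that height → 0 crossings.
Ford: 3–4 at easting≈257813.2 (left), 4–5 at easting≈288952.2 (right) → 1 crossing.
Gulch: no edge straddles that height → 0 crossings.
Only Ford has an odd count, so the point is inside Ford.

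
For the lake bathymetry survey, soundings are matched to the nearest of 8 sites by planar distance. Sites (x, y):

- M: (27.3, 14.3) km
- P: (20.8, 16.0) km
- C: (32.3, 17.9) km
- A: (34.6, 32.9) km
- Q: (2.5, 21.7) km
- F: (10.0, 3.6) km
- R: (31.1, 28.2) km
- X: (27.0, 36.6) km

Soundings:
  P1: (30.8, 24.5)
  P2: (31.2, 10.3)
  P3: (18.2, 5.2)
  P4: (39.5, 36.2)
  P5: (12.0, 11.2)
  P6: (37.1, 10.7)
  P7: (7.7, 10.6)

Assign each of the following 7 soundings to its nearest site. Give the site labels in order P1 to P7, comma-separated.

P1 → R (d²=13.78)
P2 → M (d²=31.21)
P3 → F (d²=69.80)
P4 → A (d²=34.90)
P5 → F (d²=61.76)
P6 → C (d²=74.88)
P7 → F (d²=54.29)

R, M, F, A, F, C, F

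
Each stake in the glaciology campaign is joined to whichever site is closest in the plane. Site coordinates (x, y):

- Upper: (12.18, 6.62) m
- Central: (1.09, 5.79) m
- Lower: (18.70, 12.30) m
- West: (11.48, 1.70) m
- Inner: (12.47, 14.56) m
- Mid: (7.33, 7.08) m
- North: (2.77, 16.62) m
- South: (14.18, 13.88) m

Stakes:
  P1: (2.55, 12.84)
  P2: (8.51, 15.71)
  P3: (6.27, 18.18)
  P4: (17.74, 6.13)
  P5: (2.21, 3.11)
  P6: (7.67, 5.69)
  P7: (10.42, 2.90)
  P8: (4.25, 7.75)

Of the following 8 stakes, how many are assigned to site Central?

1

P1 → North
P2 → Inner
P3 → North
P4 → Upper
P5 → Central
P6 → Mid
P7 → West
P8 → Mid
1 of the 8 goes to Central.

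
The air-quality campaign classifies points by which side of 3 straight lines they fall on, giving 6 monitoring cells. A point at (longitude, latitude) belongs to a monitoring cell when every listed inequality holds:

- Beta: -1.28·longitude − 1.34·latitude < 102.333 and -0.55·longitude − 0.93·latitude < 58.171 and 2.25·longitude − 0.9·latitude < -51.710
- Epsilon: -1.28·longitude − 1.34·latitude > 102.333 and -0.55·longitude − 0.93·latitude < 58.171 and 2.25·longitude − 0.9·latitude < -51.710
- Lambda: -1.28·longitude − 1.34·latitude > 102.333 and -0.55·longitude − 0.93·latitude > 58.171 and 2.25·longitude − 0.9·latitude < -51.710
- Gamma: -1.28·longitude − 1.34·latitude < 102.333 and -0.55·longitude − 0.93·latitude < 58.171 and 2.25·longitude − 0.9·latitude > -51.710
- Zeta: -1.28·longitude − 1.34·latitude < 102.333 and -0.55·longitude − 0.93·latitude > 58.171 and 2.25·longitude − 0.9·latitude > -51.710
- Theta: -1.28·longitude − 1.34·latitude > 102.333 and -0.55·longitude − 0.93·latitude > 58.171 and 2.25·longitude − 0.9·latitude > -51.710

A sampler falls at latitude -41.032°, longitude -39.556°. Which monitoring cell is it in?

Lambda

-1.28·-39.556 − 1.34·-41.032 = 105.615, which is > 102.333
-0.55·-39.556 − 0.93·-41.032 = 59.916, which is > 58.171
2.25·-39.556 − 0.9·-41.032 = -52.072, which is < -51.710
This sign pattern matches Lambda.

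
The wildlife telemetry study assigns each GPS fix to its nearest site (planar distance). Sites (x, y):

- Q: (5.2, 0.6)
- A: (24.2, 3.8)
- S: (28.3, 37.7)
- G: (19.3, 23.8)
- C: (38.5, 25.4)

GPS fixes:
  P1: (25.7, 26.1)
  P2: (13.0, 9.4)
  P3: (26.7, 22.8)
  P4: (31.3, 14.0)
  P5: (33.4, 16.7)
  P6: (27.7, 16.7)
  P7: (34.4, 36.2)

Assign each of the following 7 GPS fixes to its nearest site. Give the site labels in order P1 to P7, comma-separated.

P1 → G (d²=46.25)
P2 → Q (d²=138.28)
P3 → G (d²=55.76)
P4 → A (d²=154.45)
P5 → C (d²=101.70)
P6 → G (d²=120.97)
P7 → S (d²=39.46)

G, Q, G, A, C, G, S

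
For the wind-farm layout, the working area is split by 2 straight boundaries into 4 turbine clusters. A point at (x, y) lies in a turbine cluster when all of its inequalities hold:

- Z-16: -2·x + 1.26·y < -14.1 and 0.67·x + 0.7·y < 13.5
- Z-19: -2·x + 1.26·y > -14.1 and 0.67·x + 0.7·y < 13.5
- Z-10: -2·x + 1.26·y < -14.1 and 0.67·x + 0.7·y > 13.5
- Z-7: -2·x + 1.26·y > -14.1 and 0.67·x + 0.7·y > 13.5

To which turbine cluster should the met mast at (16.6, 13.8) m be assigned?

-2·16.6 + 1.26·13.8 = -15.812, which is < -14.1
0.67·16.6 + 0.7·13.8 = 20.782, which is > 13.5
This sign pattern matches Z-10.

Z-10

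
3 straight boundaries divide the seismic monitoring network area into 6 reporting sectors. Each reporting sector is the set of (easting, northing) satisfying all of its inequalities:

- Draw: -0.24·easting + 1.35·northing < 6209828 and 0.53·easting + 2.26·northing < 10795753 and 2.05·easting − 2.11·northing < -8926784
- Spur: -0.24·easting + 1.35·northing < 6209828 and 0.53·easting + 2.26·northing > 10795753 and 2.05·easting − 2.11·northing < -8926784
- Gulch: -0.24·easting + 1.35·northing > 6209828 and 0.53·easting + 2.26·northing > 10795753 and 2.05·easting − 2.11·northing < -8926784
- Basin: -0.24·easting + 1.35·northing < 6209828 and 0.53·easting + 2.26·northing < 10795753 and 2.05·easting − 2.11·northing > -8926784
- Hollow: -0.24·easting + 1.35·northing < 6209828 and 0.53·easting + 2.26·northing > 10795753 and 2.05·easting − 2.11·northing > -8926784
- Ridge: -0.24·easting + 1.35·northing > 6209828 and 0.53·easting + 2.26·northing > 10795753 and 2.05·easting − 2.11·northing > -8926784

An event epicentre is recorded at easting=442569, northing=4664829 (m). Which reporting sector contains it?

-0.24·442569 + 1.35·4664829 = 6191302.590, which is < 6209828
0.53·442569 + 2.26·4664829 = 10777075.110, which is < 10795753
2.05·442569 − 2.11·4664829 = -8935522.740, which is < -8926784
This sign pattern matches Draw.

Draw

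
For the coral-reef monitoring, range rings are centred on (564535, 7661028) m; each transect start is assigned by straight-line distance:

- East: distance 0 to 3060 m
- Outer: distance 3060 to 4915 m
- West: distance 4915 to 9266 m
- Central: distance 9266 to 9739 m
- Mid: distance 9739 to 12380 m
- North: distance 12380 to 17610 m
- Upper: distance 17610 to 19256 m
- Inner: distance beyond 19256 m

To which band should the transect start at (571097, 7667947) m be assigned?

Central

Distance = √((571097−564535)² + (7667947−7661028)²) = √(43059844.000 + 47872561.000) = 9535.848 m.
9266 ≤ 9535.848 < 9739 → Central.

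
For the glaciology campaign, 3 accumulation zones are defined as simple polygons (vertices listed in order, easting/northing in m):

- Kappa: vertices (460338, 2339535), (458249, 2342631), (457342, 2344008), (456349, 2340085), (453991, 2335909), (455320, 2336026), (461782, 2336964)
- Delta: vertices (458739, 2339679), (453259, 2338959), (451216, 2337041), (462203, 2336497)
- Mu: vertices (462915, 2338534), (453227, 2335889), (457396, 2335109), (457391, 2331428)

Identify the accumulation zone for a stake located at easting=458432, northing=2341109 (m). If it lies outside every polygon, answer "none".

Cast a ray rightward from (458432, 2341109). For each polygon, the edges (by vertex number in listed order) whose endpoints lie on opposite sides of northing = 2341109, where each meets that height, and whether that is right or left of the point:
Kappa: 1–2 at easting≈459276.0 (right), 3–4 at easting≈456608.2 (left) → 1 crossing.
Delta: no edge straddles that height → 0 crossings.
Mu: no edge straddles that height → 0 crossings.
Only Kappa has an odd count, so the point is inside Kappa.

Kappa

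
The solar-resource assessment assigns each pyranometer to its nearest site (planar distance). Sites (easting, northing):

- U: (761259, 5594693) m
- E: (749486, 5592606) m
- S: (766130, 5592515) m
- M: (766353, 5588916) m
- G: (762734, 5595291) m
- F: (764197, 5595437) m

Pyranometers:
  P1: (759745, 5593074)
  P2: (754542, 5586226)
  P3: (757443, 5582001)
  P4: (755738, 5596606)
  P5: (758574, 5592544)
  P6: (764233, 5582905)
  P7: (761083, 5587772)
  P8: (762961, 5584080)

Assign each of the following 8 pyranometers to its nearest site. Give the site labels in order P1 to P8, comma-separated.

P1 → U (d²=4913357.00)
P2 → E (d²=66267536.00)
P3 → M (d²=127205325.00)
P4 → U (d²=34141010.00)
P5 → U (d²=11827426.00)
P6 → M (d²=40626521.00)
P7 → M (d²=29081636.00)
P8 → M (d²=34892560.00)

U, E, M, U, U, M, M, M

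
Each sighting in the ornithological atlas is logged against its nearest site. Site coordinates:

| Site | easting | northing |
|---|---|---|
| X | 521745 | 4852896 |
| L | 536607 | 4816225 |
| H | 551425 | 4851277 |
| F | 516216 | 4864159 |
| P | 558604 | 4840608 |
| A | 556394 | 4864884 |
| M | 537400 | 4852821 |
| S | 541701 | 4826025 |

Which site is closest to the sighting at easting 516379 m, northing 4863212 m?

Squared distances to each site:
X: 135213812.000; L: 2616950153.000; H: 1370666341.000; F: 923378.000; P: 2293891441.000; A: 1603995809.000; M: 549855322.000; S: 2024076653.000.
Minimum at F.

F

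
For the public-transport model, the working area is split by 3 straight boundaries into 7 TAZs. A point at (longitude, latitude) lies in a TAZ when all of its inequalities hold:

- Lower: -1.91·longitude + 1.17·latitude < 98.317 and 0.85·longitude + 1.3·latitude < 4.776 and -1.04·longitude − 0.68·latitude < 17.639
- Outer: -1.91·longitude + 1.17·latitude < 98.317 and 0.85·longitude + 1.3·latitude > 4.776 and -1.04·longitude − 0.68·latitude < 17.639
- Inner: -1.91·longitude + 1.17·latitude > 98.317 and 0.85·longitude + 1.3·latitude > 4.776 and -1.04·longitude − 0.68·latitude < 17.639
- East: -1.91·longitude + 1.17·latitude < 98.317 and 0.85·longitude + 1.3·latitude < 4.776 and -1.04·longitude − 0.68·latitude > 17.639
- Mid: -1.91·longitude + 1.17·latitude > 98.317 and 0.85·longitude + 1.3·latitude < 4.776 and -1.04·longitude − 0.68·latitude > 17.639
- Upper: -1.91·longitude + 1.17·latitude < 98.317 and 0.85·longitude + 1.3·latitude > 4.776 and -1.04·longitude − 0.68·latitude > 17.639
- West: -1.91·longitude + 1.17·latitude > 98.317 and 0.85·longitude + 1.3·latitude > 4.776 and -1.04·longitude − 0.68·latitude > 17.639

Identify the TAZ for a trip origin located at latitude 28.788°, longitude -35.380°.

-1.91·-35.380 + 1.17·28.788 = 101.258, which is > 98.317
0.85·-35.380 + 1.3·28.788 = 7.351, which is > 4.776
-1.04·-35.380 − 0.68·28.788 = 17.219, which is < 17.639
This sign pattern matches Inner.

Inner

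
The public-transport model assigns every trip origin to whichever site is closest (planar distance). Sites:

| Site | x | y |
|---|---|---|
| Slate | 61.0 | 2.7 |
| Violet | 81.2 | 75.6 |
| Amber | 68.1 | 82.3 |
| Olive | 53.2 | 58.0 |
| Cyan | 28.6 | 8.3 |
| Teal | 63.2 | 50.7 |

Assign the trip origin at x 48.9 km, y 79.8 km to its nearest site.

Amber

Squared distances to each site:
Slate: 6090.820; Violet: 1060.930; Amber: 374.890; Olive: 493.730; Cyan: 5524.340; Teal: 1051.300.
Minimum at Amber.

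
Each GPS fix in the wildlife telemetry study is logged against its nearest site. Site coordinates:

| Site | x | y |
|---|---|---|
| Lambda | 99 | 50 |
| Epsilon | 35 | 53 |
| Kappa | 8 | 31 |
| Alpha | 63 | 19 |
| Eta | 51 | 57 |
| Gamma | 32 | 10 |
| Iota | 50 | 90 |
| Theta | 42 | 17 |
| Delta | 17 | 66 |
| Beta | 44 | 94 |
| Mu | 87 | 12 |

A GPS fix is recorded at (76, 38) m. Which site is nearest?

Alpha

Squared distances to each site:
Lambda: 673.000; Epsilon: 1906.000; Kappa: 4673.000; Alpha: 530.000; Eta: 986.000; Gamma: 2720.000; Iota: 3380.000; Theta: 1597.000; Delta: 4265.000; Beta: 4160.000; Mu: 797.000.
Minimum at Alpha.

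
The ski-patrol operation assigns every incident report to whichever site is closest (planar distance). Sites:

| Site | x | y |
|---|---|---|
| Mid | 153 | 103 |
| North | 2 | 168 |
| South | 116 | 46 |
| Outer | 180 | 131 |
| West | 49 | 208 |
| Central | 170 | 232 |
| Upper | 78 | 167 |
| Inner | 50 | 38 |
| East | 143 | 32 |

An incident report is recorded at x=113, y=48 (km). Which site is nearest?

Squared distances to each site:
Mid: 4625.000; North: 26721.000; South: 13.000; Outer: 11378.000; West: 29696.000; Central: 37105.000; Upper: 15386.000; Inner: 4069.000; East: 1156.000.
Minimum at South.

South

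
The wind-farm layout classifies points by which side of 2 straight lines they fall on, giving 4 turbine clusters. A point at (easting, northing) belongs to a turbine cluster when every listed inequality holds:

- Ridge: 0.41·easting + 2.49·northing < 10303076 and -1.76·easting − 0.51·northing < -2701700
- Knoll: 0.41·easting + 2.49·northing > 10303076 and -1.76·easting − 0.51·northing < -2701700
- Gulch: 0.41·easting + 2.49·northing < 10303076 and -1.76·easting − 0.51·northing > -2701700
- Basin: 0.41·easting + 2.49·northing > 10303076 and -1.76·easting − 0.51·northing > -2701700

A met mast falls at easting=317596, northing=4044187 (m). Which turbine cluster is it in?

0.41·317596 + 2.49·4044187 = 10200239.990, which is < 10303076
-1.76·317596 − 0.51·4044187 = -2621504.330, which is > -2701700
This sign pattern matches Gulch.

Gulch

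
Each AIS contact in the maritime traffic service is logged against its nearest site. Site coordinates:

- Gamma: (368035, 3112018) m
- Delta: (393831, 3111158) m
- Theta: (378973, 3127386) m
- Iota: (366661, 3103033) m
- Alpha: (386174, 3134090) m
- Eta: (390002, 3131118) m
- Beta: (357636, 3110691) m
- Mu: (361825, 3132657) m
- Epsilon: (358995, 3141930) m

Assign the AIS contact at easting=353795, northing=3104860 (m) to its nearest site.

Squared distances to each site:
Gamma: 254014564.000; Delta: 1642546100.000; Theta: 1141352360.000; Iota: 168871885.000; Alpha: 1902792541.000; Eta: 2000429413.000; Beta: 48753842.000; Mu: 837154109.000; Epsilon: 1401224900.000.
Minimum at Beta.

Beta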